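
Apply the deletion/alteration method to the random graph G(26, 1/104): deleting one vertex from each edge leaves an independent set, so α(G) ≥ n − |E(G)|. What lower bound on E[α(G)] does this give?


E[|E(G)|] = C(26, 2)·p = 325 · (1/104) = 25/8.
E[α(G)] ≥ n − E[|E(G)|] = 26 − 25/8 = 183/8.
Numerically: ≈ 22.8750.
(This is only a lower bound; the true E[α(G)] may be larger.)

E[α(G)] ≥ 183/8 ≈ 22.8750.


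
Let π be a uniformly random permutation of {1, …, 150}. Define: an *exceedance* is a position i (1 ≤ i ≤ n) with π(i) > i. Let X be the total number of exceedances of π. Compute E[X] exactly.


Write X = Σ_{i=1}^{150} X_i, where X_i = 1_{π(i) > i}.
For each fixed i, π(i) is uniform over {1, …, 150} (marginal of a uniform permutation), so P[π(i) > i] = (n − i)/n. Summing: Σ_{i=1}^{150} (n − i)/n = (0 + 1 + … + 149)/150 = 150(150 − 1)/(2·150) = (150 − 1)/2.
Hence E[X] = Σ_{i=1}^{150} (150 − i)/150 = 149/2 ≈ 74.500.

E[X] = 149/2 = 74.500.


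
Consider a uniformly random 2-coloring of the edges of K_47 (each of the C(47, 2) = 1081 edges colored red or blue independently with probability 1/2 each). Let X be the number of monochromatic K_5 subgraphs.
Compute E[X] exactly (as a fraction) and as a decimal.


Let X = Σ_S X_S over the C(47, 5) = 1533939 subsets S of size 5, where X_S = 1 if the K_5 on S is monochromatic.
For a fixed S, the K_5 on S has C(5, 2) = 10 edges. P[all 10 edges red] = (1/2)^10, and likewise for blue, so P[monochromatic] = 2·(1/2)^10 = 2^{1 − 10} = 1/512.
By linearity: E[X] = C(47, 5) · 2^{1 − 10} = 1533939 · 1/512 = 1533939/512.
Numerically: E[X] ≈ 2995.97461.

E[X] = C(47,5)·2^(1−C(5,2)) = 1533939/512 ≈ 2995.97461.


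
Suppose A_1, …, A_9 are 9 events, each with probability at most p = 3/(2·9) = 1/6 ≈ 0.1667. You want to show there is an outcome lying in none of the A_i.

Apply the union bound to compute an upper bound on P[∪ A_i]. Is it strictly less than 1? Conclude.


Union bound: P[∪_{i=1}^{9} A_i] ≤ Σ_i P[A_i] ≤ 9·p = 9·(1/6) = 3/2.
Numerically: 3/2 ≈ 1.5000.
Is 3/2 < 1? NO.
Since the bound 3/2 is ≥ 1, the union bound is uninformative here; it does NOT by itself certify existence.

9·p = 3/2 ≈ 1.5000; existence NOT certified by the union bound.


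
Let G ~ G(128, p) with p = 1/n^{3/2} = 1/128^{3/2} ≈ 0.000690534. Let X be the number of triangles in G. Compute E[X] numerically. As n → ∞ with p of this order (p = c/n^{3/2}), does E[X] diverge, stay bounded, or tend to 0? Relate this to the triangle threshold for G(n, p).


Number of potential triangles: C(128, 3) = 341376.
Each occurs with probability p³ ≈ (0.000690534)³ ≈ 3.29272254e-10.
By linearity: E[X] = C(128, 3)·p³ ≈ 341376 · 3.29272254e-10 ≈ 0.000112.
Since α = 3/2 > 1, p = c/n^{3/2} = o(1/n) is below the triangle threshold p ~ 1/n. Asymptotically E[X] ~ (c³/6)·n^{3(1−α)} = (1³/6)·n^{-1.5} → 0, so by Markov's inequality G has no triangles w.h.p.

E[X] ≈ 0.000112; in regime p = Θ(1/n^{3/2}) E[X] tends to 0 (below the triangle threshold p ~ 1/n).


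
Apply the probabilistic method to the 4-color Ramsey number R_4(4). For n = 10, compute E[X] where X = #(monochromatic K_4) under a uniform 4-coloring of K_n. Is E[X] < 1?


E[X] = C(10, 4) · 4^{1 − 6} = 210 · 4^{−5} = 210/1024.
As a reduced fraction: E[X] = 105/512 ≈ 0.20508.
Is E[X] < 1? YES.
Since E[X] < 1, there exists a 4-coloring of K_{10} with no monochromatic K_4; hence R_4(4) > 10.

E[X] = 105/512 ≈ 0.20508; E[X] < 1, so R_4(4) > 10.


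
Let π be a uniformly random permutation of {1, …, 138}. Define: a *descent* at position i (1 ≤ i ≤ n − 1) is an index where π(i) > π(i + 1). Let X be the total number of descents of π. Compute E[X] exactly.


Write X = Σ X_I over i = 1, …, 137, with X_I the indicator of one descent.
There are 137 indicators.
For each fixed i, the pair (π(i), π(i+1)) is a uniformly random ordered pair of distinct values from {1, …, 138}; by symmetry P[π(i) > π(i+1)] = 1/2.
By linearity: E[X] = 137 · (1/2) = (138 − 1) · (1/2) = 137/2 ≈ 68.50000.

E[X] = 137/2 = 68.50000.


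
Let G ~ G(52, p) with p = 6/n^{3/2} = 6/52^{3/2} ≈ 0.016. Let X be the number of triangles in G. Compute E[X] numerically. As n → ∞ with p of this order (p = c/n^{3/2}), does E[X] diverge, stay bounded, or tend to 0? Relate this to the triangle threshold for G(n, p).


Number of potential triangles: C(52, 3) = 22100.
Each occurs with probability p³ ≈ (0.016)³ ≈ 4.09674e-06.
By linearity: E[X] = C(52, 3)·p³ ≈ 22100 · 4.09674e-06 ≈ 0.091.
Since α = 3/2 > 1, p = c/n^{3/2} = o(1/n) is below the triangle threshold p ~ 1/n. Asymptotically E[X] ~ (c³/6)·n^{3(1−α)} = (6³/6)·n^{-1.5} → 0, so by Markov's inequality G has no triangles w.h.p.

E[X] ≈ 0.091; in regime p = Θ(1/n^{3/2}) E[X] tends to 0 (below the triangle threshold p ~ 1/n).


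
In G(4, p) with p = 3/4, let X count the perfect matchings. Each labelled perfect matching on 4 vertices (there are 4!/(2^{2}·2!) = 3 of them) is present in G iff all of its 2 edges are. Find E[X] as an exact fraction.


K_4 has 4!/(2^{2}·2!) = 3 labelled perfect matchings.
For each such perfect matching H, let X_H = 1 if all 2 edges of H are present in G. Then P[X_H = 1] = p^{2} = (3/4)^{2} = 9/16.
By linearity: E[X] = Σ_H E[X_H] = 3 · p^{2} = 3 · 9/16 = 27/16.
Numerically: E[X] ≈ 1.6875.

E[X] = 3 · (3/4)^{2} = 27/16 ≈ 1.6875.


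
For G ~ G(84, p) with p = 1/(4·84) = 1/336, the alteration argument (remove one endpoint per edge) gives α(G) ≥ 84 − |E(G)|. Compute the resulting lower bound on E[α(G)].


E[|E(G)|] = C(84, 2)·p = 3486 · (1/336) = 83/8.
E[α(G)] ≥ n − E[|E(G)|] = 84 − 83/8 = 589/8.
Numerically: ≈ 73.6250.
(This is only a lower bound; the true E[α(G)] may be larger.)

E[α(G)] ≥ 589/8 ≈ 73.6250.


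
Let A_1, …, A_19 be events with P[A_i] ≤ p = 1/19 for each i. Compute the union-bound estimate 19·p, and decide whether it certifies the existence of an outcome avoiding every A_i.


Union bound: P[∪_{i=1}^{19} A_i] ≤ Σ_i P[A_i] ≤ 19·p = 19·(1/19) = 1.
Numerically: 1 ≈ 1.0000000.
Is 1 < 1? NO.
Since the bound 1 is ≥ 1, the union bound is uninformative here; it does NOT by itself certify existence.

19·p = 1 ≈ 1.0000000; existence NOT certified by the union bound.


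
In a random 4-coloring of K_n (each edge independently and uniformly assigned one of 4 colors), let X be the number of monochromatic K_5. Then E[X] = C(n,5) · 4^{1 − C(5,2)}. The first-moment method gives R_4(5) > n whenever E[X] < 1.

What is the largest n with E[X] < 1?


We need C(n, 5) · 4^{1 − 10} < 1, i.e. C(n, 5) < 4^{10 − 1} = 262144.
Check values of n near the boundary:
  n = 32: C(32, 5) = 201376; 201376 < 262144? YES
  n = 33: C(33, 5) = 237336; 237336 < 262144? YES
  n = 34: C(34, 5) = 278256; 278256 < 262144? NO
  n = 35: C(35, 5) = 324632; 324632 < 262144? NO
  n = 36: C(36, 5) = 376992; 376992 < 262144? NO
The largest n with C(n, 5) < 262144 is n = 33 (where E[X] = 29667/32768 ≈ 0.9054). Hence R_4(5) > 33, i.e. R_4(5) ≥ 34.

Largest n = 33; hence R_4(5) > 33.


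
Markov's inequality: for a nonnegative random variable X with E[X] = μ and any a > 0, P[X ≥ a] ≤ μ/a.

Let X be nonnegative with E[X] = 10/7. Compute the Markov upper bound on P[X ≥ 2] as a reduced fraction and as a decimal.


μ = E[X] = 10/7, a = 2.
Markov: P[X ≥ 2] ≤ μ/a = (10/7)/2 = 5/7.
Numerically: ≈ 0.714286.
(Since a = 2 > μ = 1.428571, the bound 5/7 is < 1 and informative.)

P[X ≥ 2] ≤ 5/7 ≈ 0.714286.


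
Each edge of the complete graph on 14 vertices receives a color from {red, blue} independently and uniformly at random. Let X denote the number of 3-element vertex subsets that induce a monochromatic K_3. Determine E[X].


Let X = Σ_S X_S over the C(14, 3) = 364 subsets S of size 3, where X_S = 1 if the K_3 on S is monochromatic.
For a fixed S, the K_3 on S has C(3, 2) = 3 edges. P[all 3 edges red] = (1/2)^3, and likewise for blue, so P[monochromatic] = 2·(1/2)^3 = 2^{1 − 3} = 1/4.
Summing: E[X] = C(14, 3) · 2^{1 − 3} = 364 · 1/4 = 91.
Numerically: E[X] ≈ 91.000000.

E[X] = C(14,3)·2^(1−C(3,2)) = 91 ≈ 91.000000.


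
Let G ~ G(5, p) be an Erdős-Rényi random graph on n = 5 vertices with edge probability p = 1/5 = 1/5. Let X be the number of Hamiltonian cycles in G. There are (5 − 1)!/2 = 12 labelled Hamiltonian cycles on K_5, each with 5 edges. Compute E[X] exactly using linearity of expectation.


K_5 has (5 − 1)!/2 = 12 labelled Hamiltonian cycles.
For each such Hamiltonian cycle H, let X_H = 1 if all 5 edges of H are present in G. Then P[X_H = 1] = p^{5} = (1/5)^{5} = 1/3125.
By linearity of expectation: E[X] = Σ_H E[X_H] = 12 · p^{5} = 12 · 1/3125 = 12/3125.
Numerically: E[X] ≈ 0.00384.

E[X] = 12 · (1/5)^{5} = 12/3125 ≈ 0.00384.


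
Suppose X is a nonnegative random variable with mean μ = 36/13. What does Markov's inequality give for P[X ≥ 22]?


μ = E[X] = 36/13, a = 22.
Markov: P[X ≥ 22] ≤ μ/a = (36/13)/22 = 18/143.
Numerically: ≈ 0.125874.
(Since a = 22 > μ = 2.769231, the bound 18/143 is < 1 and informative.)

P[X ≥ 22] ≤ 18/143 ≈ 0.125874.


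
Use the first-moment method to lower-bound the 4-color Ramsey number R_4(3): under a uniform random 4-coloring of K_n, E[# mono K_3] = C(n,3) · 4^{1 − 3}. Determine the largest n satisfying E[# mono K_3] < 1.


We need C(n, 3) · 4^{1 − 3} < 1, i.e. C(n, 3) < 4^{3 − 1} = 16.
Check values of n near the boundary:
  n = 3: C(3, 3) = 1; 1 < 16? YES
  n = 4: C(4, 3) = 4; 4 < 16? YES
  n = 5: C(5, 3) = 10; 10 < 16? YES
  n = 6: C(6, 3) = 20; 20 < 16? NO
  n = 7: C(7, 3) = 35; 35 < 16? NO
  n = 8: C(8, 3) = 56; 56 < 16? NO
The largest n with C(n, 3) < 16 is n = 5 (where E[X] = 5/8 ≈ 0.625). Hence R_4(3) > 5, i.e. R_4(3) ≥ 6.

Largest n = 5; hence R_4(3) > 5.


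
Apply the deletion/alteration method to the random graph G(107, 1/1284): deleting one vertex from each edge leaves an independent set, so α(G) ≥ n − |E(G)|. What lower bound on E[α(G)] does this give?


E[|E(G)|] = C(107, 2)·p = 5671 · (1/1284) = 53/12.
E[α(G)] ≥ n − E[|E(G)|] = 107 − 53/12 = 1231/12.
Numerically: ≈ 102.583333.
(This is only a lower bound; the true E[α(G)] may be larger.)

E[α(G)] ≥ 1231/12 ≈ 102.583333.


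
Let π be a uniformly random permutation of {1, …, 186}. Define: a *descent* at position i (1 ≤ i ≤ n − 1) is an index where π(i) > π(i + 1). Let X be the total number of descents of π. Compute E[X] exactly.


Write X = Σ X_I over i = 1, …, 185, with X_I the indicator of one descent.
There are 185 indicators.
For each fixed i, the pair (π(i), π(i+1)) is a uniformly random ordered pair of distinct values from {1, …, 186}; by symmetry P[π(i) > π(i+1)] = 1/2.
By linearity: E[X] = 185 · (1/2) = (186 − 1) · (1/2) = 185/2 ≈ 92.5000.

E[X] = 185/2 = 92.5000.


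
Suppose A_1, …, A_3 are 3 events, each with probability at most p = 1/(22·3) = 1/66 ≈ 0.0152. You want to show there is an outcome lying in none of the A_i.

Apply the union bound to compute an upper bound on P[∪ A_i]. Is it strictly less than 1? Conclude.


Union bound: P[∪_{i=1}^{3} A_i] ≤ Σ_i P[A_i] ≤ 3·p = 3·(1/66) = 1/22.
Numerically: 1/22 ≈ 0.0455.
Is 1/22 < 1? YES.
Since P[∪ A_i] ≤ 1/22 < 1, the complement has P[∩ A_i^c] ≥ 1 − 1/22 = 21/22 > 0, so some outcome avoids every A_i.

3·p = 1/22 ≈ 0.0455; existence CERTIFIED by the union bound.


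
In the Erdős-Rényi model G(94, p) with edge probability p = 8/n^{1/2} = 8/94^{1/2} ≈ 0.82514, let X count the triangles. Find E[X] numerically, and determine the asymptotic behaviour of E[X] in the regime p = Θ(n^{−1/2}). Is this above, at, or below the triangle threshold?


Number of potential triangles: C(94, 3) = 134044.
Each occurs with probability p³ ≈ (0.82514)³ ≈ 5.6179540e-01.
By linearity: E[X] = C(94, 3)·p³ ≈ 134044 · 5.6179540e-01 ≈ 75305.30289.
Since α = 1/2 < 1, p = c/n^{1/2} ≫ 1/n is above the triangle threshold p ~ 1/n. Asymptotically E[X] ~ (c³/6)·n^{3(1−α)} = (8³/6)·n^{1.5} → ∞; triangles are abundant w.h.p.

E[X] ≈ 75305.30289; in regime p = Θ(1/n^{1/2}) E[X] diverges (above the triangle threshold p ~ 1/n).


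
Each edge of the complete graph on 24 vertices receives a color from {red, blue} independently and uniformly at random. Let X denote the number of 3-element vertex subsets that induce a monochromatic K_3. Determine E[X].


Let X = Σ_S X_S over the C(24, 3) = 2024 subsets S of size 3, where X_S = 1 if the K_3 on S is monochromatic.
For a fixed S, the K_3 on S has C(3, 2) = 3 edges. P[all 3 edges red] = (1/2)^3, and likewise for blue, so P[monochromatic] = 2·(1/2)^3 = 2^{1 − 3} = 1/4.
By linearity: E[X] = C(24, 3) · 2^{1 − 3} = 2024 · 1/4 = 506.
Numerically: E[X] ≈ 506.000000.

E[X] = C(24,3)·2^(1−C(3,2)) = 506 ≈ 506.000000.


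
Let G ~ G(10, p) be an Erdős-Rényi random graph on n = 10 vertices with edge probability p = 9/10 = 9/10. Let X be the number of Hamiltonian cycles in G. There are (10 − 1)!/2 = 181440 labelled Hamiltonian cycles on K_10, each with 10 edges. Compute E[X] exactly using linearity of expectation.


K_10 has (10 − 1)!/2 = 181440 labelled Hamiltonian cycles.
For each such Hamiltonian cycle H, let X_H = 1 if all 10 edges of H are present in G. Then P[X_H = 1] = p^{10} = (9/10)^{10} = 3486784401/10000000000.
Summing the indicators: E[X] = Σ_H E[X_H] = 181440 · p^{10} = 181440 · 3486784401/10000000000 = 1977006755367/31250000.
Numerically: E[X] ≈ 6.33e+04.

E[X] = 181440 · (9/10)^{10} = 1977006755367/31250000 ≈ 6.33e+04.


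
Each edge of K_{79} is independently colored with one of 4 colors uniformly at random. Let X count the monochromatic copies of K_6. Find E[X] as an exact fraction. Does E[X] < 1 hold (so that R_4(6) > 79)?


E[X] = C(79, 6) · 4^{1 − 15} = 277962685 · 4^{−14} = 277962685/268435456.
As a reduced fraction: E[X] = 277962685/268435456 ≈ 1.03549.
Is E[X] < 1? NO.
Since E[X] ≥ 1, the first-moment bound is inconclusive at n = 79; it does NOT by itself certify R_4(6) > 79.

E[X] = 277962685/268435456 ≈ 1.03549; E[X] ≥ 1; first-moment method inconclusive here.


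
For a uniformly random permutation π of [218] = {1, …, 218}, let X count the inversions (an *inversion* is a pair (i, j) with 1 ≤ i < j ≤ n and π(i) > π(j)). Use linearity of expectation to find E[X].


Write X = Σ X_I over the C(218, 2) = 23653 pairs i < j, with X_I the indicator of one inversion.
There are 23653 indicators.
For each fixed pair i < j, the values π(i) and π(j) are two distinct elements of {1, …, 218} in uniformly random order; by symmetry P[π(i) > π(j)] = 1/2.
By linearity: E[X] = 23653 · (1/2) = C(218, 2) · (1/2) = 23653/2 = 23653/2 ≈ 11826.500000.

E[X] = 23653/2 = 11826.500000.


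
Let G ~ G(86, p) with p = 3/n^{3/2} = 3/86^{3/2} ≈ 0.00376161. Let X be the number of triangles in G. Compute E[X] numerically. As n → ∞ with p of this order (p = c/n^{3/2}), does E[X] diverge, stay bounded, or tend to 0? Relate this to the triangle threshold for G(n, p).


Number of potential triangles: C(86, 3) = 102340.
Each occurs with probability p³ ≈ (0.00376161)³ ≈ 5.32256206e-08.
By linearity: E[X] = C(86, 3)·p³ ≈ 102340 · 5.32256206e-08 ≈ 0.005447.
Since α = 3/2 > 1, p = c/n^{3/2} = o(1/n) is below the triangle threshold p ~ 1/n. Asymptotically E[X] ~ (c³/6)·n^{3(1−α)} = (3³/6)·n^{-1.5} → 0, so by Markov's inequality G has no triangles w.h.p.

E[X] ≈ 0.005447; in regime p = Θ(1/n^{3/2}) E[X] tends to 0 (below the triangle threshold p ~ 1/n).


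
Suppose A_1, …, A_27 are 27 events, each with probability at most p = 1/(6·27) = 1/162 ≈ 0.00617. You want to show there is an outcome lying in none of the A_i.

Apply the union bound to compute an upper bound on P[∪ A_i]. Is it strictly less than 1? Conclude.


Union bound: P[∪_{i=1}^{27} A_i] ≤ Σ_i P[A_i] ≤ 27·p = 27·(1/162) = 1/6.
Numerically: 1/6 ≈ 0.16667.
Is 1/6 < 1? YES.
Since P[∪ A_i] ≤ 1/6 < 1, the complement has P[∩ A_i^c] ≥ 1 − 1/6 = 5/6 > 0, so some outcome avoids every A_i.

27·p = 1/6 ≈ 0.16667; existence CERTIFIED by the union bound.


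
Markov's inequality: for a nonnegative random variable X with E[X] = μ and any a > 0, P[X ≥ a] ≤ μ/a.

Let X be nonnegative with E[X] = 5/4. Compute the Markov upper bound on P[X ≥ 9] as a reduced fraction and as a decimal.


μ = E[X] = 5/4, a = 9.
Markov: P[X ≥ 9] ≤ μ/a = (5/4)/9 = 5/36.
Numerically: ≈ 0.139.
(Since a = 9 > μ = 1.250, the bound 5/36 is < 1 and informative.)

P[X ≥ 9] ≤ 5/36 ≈ 0.139.


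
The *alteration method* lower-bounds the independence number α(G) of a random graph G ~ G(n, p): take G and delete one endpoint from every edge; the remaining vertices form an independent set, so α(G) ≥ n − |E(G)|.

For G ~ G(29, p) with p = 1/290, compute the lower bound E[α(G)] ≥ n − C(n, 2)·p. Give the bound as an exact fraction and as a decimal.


E[|E(G)|] = C(29, 2)·p = 406 · (1/290) = 7/5.
E[α(G)] ≥ n − E[|E(G)|] = 29 − 7/5 = 138/5.
Numerically: ≈ 27.60000.
(This is only a lower bound; the true E[α(G)] may be larger.)

E[α(G)] ≥ 138/5 ≈ 27.60000.


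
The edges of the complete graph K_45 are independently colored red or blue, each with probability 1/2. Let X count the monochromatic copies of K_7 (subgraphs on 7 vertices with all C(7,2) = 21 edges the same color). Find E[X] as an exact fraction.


Let X = Σ_S X_S over the C(45, 7) = 45379620 subsets S of size 7, where X_S = 1 if the K_7 on S is monochromatic.
For a fixed S, the K_7 on S has C(7, 2) = 21 edges. P[all 21 edges red] = (1/2)^21, and likewise for blue, so P[monochromatic] = 2·(1/2)^21 = 2^{1 − 21} = 1/1048576.
By linearity: E[X] = C(45, 7) · 2^{1 − 21} = 45379620 · 1/1048576 = 11344905/262144.
Numerically: E[X] ≈ 43.277.

E[X] = C(45,7)·2^(1−C(7,2)) = 11344905/262144 ≈ 43.277.


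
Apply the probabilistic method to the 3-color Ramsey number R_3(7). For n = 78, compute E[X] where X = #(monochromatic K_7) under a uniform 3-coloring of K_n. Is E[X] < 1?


E[X] = C(78, 7) · 3^{1 − 21} = 2641902120 · 3^{−20} = 2641902120/3486784401.
As a reduced fraction: E[X] = 293544680/387420489 ≈ 0.758.
Is E[X] < 1? YES.
Since E[X] < 1, there exists a 3-coloring of K_{78} with no monochromatic K_7; hence R_3(7) > 78.

E[X] = 293544680/387420489 ≈ 0.758; E[X] < 1, so R_3(7) > 78.


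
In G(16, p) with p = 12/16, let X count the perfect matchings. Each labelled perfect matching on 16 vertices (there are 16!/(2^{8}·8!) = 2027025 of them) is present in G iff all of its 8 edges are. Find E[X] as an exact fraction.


K_16 has 16!/(2^{8}·8!) = 2027025 labelled perfect matchings.
For each such perfect matching H, let X_H = 1 if all 8 edges of H are present in G. Then P[X_H = 1] = p^{8} = (3/4)^{8} = 6561/65536.
Summing the indicators: E[X] = Σ_H E[X_H] = 2027025 · p^{8} = 2027025 · 6561/65536 = 13299311025/65536.
Numerically: E[X] ≈ 2.03e+05.

E[X] = 2027025 · (3/4)^{8} = 13299311025/65536 ≈ 2.03e+05.


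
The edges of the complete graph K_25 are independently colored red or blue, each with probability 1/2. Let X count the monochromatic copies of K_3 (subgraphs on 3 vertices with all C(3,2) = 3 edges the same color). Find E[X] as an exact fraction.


Let X = Σ_S X_S over the C(25, 3) = 2300 subsets S of size 3, where X_S = 1 if the K_3 on S is monochromatic.
For a fixed S, the K_3 on S has C(3, 2) = 3 edges. P[all 3 edges red] = (1/2)^3, and likewise for blue, so P[monochromatic] = 2·(1/2)^3 = 2^{1 − 3} = 1/4.
By linearity: E[X] = C(25, 3) · 2^{1 − 3} = 2300 · 1/4 = 575.
Numerically: E[X] ≈ 575.00000.

E[X] = C(25,3)·2^(1−C(3,2)) = 575 ≈ 575.00000.


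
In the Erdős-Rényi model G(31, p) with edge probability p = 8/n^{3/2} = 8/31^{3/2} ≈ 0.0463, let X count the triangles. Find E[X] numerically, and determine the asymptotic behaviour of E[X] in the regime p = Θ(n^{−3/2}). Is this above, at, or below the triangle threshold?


Number of potential triangles: C(31, 3) = 4495.
Each occurs with probability p³ ≈ (0.0463)³ ≈ 9.95732e-05.
By linearity: E[X] = C(31, 3)·p³ ≈ 4495 · 9.95732e-05 ≈ 0.448.
Since α = 3/2 > 1, p = c/n^{3/2} = o(1/n) is below the triangle threshold p ~ 1/n. Asymptotically E[X] ~ (c³/6)·n^{3(1−α)} = (8³/6)·n^{-1.5} → 0, so by Markov's inequality G has no triangles w.h.p.

E[X] ≈ 0.448; in regime p = Θ(1/n^{3/2}) E[X] tends to 0 (below the triangle threshold p ~ 1/n).


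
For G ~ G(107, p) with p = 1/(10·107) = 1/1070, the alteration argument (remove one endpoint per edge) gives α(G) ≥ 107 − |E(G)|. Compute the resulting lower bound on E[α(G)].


E[|E(G)|] = C(107, 2)·p = 5671 · (1/1070) = 53/10.
E[α(G)] ≥ n − E[|E(G)|] = 107 − 53/10 = 1017/10.
Numerically: ≈ 101.70000.
(This is only a lower bound; the true E[α(G)] may be larger.)

E[α(G)] ≥ 1017/10 ≈ 101.70000.


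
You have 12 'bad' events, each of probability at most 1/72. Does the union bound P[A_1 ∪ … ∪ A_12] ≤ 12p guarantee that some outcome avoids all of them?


Union bound: P[∪_{i=1}^{12} A_i] ≤ Σ_i P[A_i] ≤ 12·p = 12·(1/72) = 1/6.
Numerically: 1/6 ≈ 0.167.
Is 1/6 < 1? YES.
Since P[∪ A_i] ≤ 1/6 < 1, the complement has P[∩ A_i^c] ≥ 1 − 1/6 = 5/6 > 0, so some outcome avoids every A_i.

12·p = 1/6 ≈ 0.167; existence CERTIFIED by the union bound.


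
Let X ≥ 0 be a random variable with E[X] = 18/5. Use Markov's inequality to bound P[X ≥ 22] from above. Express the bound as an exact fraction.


μ = E[X] = 18/5, a = 22.
Markov: P[X ≥ 22] ≤ μ/a = (18/5)/22 = 9/55.
Numerically: ≈ 0.163636.
(Since a = 22 > μ = 3.600000, the bound 9/55 is < 1 and informative.)

P[X ≥ 22] ≤ 9/55 ≈ 0.163636.


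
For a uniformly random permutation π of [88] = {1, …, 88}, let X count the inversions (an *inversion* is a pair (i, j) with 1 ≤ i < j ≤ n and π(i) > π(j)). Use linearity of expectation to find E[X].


Write X = Σ X_I over the C(88, 2) = 3828 pairs i < j, with X_I the indicator of one inversion.
There are 3828 indicators.
For each fixed pair i < j, the values π(i) and π(j) are two distinct elements of {1, …, 88} in uniformly random order; by symmetry P[π(i) > π(j)] = 1/2.
By linearity: E[X] = 3828 · (1/2) = C(88, 2) · (1/2) = 3828/2 = 1914 ≈ 1914.000000.

E[X] = 1914 = 1914.000000.


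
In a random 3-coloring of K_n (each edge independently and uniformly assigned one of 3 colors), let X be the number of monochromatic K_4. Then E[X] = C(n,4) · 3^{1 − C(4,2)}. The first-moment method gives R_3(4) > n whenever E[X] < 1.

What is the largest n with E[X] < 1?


We need C(n, 4) · 3^{1 − 6} < 1, i.e. C(n, 4) < 3^{6 − 1} = 243.
Check values of n near the boundary:
  n = 4: C(4, 4) = 1; 1 < 243? YES
  n = 5: C(5, 4) = 5; 5 < 243? YES
  n = 6: C(6, 4) = 15; 15 < 243? YES
  n = 7: C(7, 4) = 35; 35 < 243? YES
  n = 8: C(8, 4) = 70; 70 < 243? YES
  n = 9: C(9, 4) = 126; 126 < 243? YES
  n = 10: C(10, 4) = 210; 210 < 243? YES
  n = 11: C(11, 4) = 330; 330 < 243? NO
  n = 12: C(12, 4) = 495; 495 < 243? NO
The largest n with C(n, 4) < 243 is n = 10 (where E[X] = 70/81 ≈ 0.864). Hence R_3(4) > 10, i.e. R_3(4) ≥ 11.

Largest n = 10; hence R_3(4) > 10.


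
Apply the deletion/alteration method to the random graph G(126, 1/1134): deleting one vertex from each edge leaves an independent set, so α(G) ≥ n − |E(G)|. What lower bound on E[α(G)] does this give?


E[|E(G)|] = C(126, 2)·p = 7875 · (1/1134) = 125/18.
E[α(G)] ≥ n − E[|E(G)|] = 126 − 125/18 = 2143/18.
Numerically: ≈ 119.0556.
(This is only a lower bound; the true E[α(G)] may be larger.)

E[α(G)] ≥ 2143/18 ≈ 119.0556.


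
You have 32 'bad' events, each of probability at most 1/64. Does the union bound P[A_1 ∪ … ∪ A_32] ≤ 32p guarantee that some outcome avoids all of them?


Union bound: P[∪_{i=1}^{32} A_i] ≤ Σ_i P[A_i] ≤ 32·p = 32·(1/64) = 1/2.
Numerically: 1/2 ≈ 0.500000.
Is 1/2 < 1? YES.
Since P[∪ A_i] ≤ 1/2 < 1, the complement has P[∩ A_i^c] ≥ 1 − 1/2 = 1/2 > 0, so some outcome avoids every A_i.

32·p = 1/2 ≈ 0.500000; existence CERTIFIED by the union bound.


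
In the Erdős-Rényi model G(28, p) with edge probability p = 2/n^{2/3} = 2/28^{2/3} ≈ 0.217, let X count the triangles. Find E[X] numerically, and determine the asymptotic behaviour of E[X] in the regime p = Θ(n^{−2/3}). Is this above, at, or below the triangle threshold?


Number of potential triangles: C(28, 3) = 3276.
Each occurs with probability p³ ≈ (0.217)³ ≈ 1.02041e-02.
By linearity: E[X] = C(28, 3)·p³ ≈ 3276 · 1.02041e-02 ≈ 33.429.
Since α = 2/3 < 1, p = c/n^{2/3} ≫ 1/n is above the triangle threshold p ~ 1/n. Asymptotically E[X] ~ (c³/6)·n^{3(1−α)} = (2³/6)·n^{1} → ∞; triangles are abundant w.h.p.

E[X] ≈ 33.429; in regime p = Θ(1/n^{2/3}) E[X] diverges (above the triangle threshold p ~ 1/n).


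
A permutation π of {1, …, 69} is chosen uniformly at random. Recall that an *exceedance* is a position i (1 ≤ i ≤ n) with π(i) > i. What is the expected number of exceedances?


Write X = Σ_{i=1}^{69} X_i, where X_i = 1_{π(i) > i}.
For each fixed i, π(i) is uniform over {1, …, 69} (marginal of a uniform permutation), so P[π(i) > i] = (n − i)/n. Summing: Σ_{i=1}^{69} (n − i)/n = (0 + 1 + … + 68)/69 = 69(69 − 1)/(2·69) = (69 − 1)/2.
Hence E[X] = Σ_{i=1}^{69} (69 − i)/69 = 34 ≈ 34.0000.

E[X] = 34 = 34.0000.


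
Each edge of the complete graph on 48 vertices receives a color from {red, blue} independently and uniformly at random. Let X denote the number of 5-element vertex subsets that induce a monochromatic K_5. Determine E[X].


Let X = Σ_S X_S over the C(48, 5) = 1712304 subsets S of size 5, where X_S = 1 if the K_5 on S is monochromatic.
For a fixed S, the K_5 on S has C(5, 2) = 10 edges. P[all 10 edges red] = (1/2)^10, and likewise for blue, so P[monochromatic] = 2·(1/2)^10 = 2^{1 − 10} = 1/512.
Summing: E[X] = C(48, 5) · 2^{1 − 10} = 1712304 · 1/512 = 107019/32.
Numerically: E[X] ≈ 3344.3438.

E[X] = C(48,5)·2^(1−C(5,2)) = 107019/32 ≈ 3344.3438.


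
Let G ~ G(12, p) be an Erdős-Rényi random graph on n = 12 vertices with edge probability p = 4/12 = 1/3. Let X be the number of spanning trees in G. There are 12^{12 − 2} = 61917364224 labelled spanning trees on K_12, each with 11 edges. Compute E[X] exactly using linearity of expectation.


K_12 has 12^{12 − 2} = 61917364224 labelled spanning trees.
For each such spanning tree H, let X_H = 1 if all 11 edges of H are present in G. Then P[X_H = 1] = p^{11} = (1/3)^{11} = 1/177147.
Summing the indicators: E[X] = Σ_H E[X_H] = 61917364224 · p^{11} = 61917364224 · 1/177147 = 1048576/3.
Numerically: E[X] ≈ 3.495e+05.

E[X] = 61917364224 · (1/3)^{11} = 1048576/3 ≈ 3.495e+05.


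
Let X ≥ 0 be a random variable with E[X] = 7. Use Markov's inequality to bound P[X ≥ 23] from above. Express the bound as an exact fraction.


μ = E[X] = 7, a = 23.
Markov: P[X ≥ 23] ≤ μ/a = (7)/23 = 7/23.
Numerically: ≈ 0.3043.
(Since a = 23 > μ = 7.0000, the bound 7/23 is < 1 and informative.)

P[X ≥ 23] ≤ 7/23 ≈ 0.3043.


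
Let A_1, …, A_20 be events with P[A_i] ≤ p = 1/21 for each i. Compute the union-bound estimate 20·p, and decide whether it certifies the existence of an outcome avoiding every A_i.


Union bound: P[∪_{i=1}^{20} A_i] ≤ Σ_i P[A_i] ≤ 20·p = 20·(1/21) = 20/21.
Numerically: 20/21 ≈ 0.9523810.
Is 20/21 < 1? YES.
Since P[∪ A_i] ≤ 20/21 < 1, the complement has P[∩ A_i^c] ≥ 1 − 20/21 = 1/21 > 0, so some outcome avoids every A_i.

20·p = 20/21 ≈ 0.9523810; existence CERTIFIED by the union bound.


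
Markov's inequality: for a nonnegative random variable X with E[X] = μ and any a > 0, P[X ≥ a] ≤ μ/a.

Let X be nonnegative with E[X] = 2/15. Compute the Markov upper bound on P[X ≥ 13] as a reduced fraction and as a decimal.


μ = E[X] = 2/15, a = 13.
Markov: P[X ≥ 13] ≤ μ/a = (2/15)/13 = 2/195.
Numerically: ≈ 0.01026.
(Since a = 13 > μ = 0.13333, the bound 2/195 is < 1 and informative.)

P[X ≥ 13] ≤ 2/195 ≈ 0.01026.


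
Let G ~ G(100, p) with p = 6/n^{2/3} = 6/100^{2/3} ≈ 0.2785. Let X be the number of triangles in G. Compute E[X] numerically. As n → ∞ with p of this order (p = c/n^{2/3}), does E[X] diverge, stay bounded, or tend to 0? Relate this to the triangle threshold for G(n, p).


Number of potential triangles: C(100, 3) = 161700.
Each occurs with probability p³ ≈ (0.2785)³ ≈ 2.1600000e-02.
By linearity: E[X] = C(100, 3)·p³ ≈ 161700 · 2.1600000e-02 ≈ 3492.72000.
Since α = 2/3 < 1, p = c/n^{2/3} ≫ 1/n is above the triangle threshold p ~ 1/n. Asymptotically E[X] ~ (c³/6)·n^{3(1−α)} = (6³/6)·n^{1} → ∞; triangles are abundant w.h.p.

E[X] ≈ 3492.72000; in regime p = Θ(1/n^{2/3}) E[X] diverges (above the triangle threshold p ~ 1/n).


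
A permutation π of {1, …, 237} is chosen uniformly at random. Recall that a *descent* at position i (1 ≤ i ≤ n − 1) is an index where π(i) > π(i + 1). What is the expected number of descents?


Write X = Σ X_I over i = 1, …, 236, with X_I the indicator of one descent.
There are 236 indicators.
For each fixed i, the pair (π(i), π(i+1)) is a uniformly random ordered pair of distinct values from {1, …, 237}; by symmetry P[π(i) > π(i+1)] = 1/2.
By linearity: E[X] = 236 · (1/2) = (237 − 1) · (1/2) = 118 ≈ 118.0000.

E[X] = 118 = 118.0000.


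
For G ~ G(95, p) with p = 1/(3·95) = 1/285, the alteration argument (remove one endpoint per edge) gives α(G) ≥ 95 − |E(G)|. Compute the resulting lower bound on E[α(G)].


E[|E(G)|] = C(95, 2)·p = 4465 · (1/285) = 47/3.
E[α(G)] ≥ n − E[|E(G)|] = 95 − 47/3 = 238/3.
Numerically: ≈ 79.333333.
(This is only a lower bound; the true E[α(G)] may be larger.)

E[α(G)] ≥ 238/3 ≈ 79.333333.


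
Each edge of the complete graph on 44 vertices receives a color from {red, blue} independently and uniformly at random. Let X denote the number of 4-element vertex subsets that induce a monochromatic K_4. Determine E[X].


Let X = Σ_S X_S over the C(44, 4) = 135751 subsets S of size 4, where X_S = 1 if the K_4 on S is monochromatic.
For a fixed S, the K_4 on S has C(4, 2) = 6 edges. P[all 6 edges red] = (1/2)^6, and likewise for blue, so P[monochromatic] = 2·(1/2)^6 = 2^{1 − 6} = 1/32.
Summing: E[X] = C(44, 4) · 2^{1 − 6} = 135751 · 1/32 = 135751/32.
Numerically: E[X] ≈ 4242.218750.

E[X] = C(44,4)·2^(1−C(4,2)) = 135751/32 ≈ 4242.218750.


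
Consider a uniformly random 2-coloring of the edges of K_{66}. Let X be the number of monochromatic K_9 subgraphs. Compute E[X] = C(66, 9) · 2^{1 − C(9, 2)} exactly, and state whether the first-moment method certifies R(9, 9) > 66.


E[X] = C(66, 9) · 2^{1 − 36} = 37014131440 · 2^{−35} = 37014131440/34359738368.
As a reduced fraction: E[X] = 2313383215/2147483648 ≈ 1.0772530.
Is E[X] < 1? NO.
Since E[X] ≥ 1, the first-moment bound is inconclusive at n = 66; it does NOT by itself certify R(9, 9) > 66.

E[X] = 2313383215/2147483648 ≈ 1.0772530; E[X] ≥ 1; first-moment method inconclusive here.


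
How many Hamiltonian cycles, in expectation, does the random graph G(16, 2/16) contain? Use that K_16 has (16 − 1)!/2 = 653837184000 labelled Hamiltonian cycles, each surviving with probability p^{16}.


K_16 has (16 − 1)!/2 = 653837184000 labelled Hamiltonian cycles.
For each such Hamiltonian cycle H, let X_H = 1 if all 16 edges of H are present in G. Then P[X_H = 1] = p^{16} = (1/8)^{16} = 1/281474976710656.
Summing the indicators: E[X] = Σ_H E[X_H] = 653837184000 · p^{16} = 653837184000 · 1/281474976710656 = 638512875/274877906944.
Numerically: E[X] ≈ 0.002323.

E[X] = 653837184000 · (1/8)^{16} = 638512875/274877906944 ≈ 0.002323.


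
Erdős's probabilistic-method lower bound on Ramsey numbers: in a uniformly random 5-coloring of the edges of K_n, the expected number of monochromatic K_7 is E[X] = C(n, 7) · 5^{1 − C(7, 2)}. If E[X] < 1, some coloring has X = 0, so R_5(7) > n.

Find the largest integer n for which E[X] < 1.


We need C(n, 7) · 5^{1 − 21} < 1, i.e. C(n, 7) < 5^{21 − 1} = 95367431640625.
Check values of n near the boundary:
  n = 333: C(333, 7) = 84549532139028; 84549532139028 < 95367431640625? YES
  n = 334: C(334, 7) = 86359460961576; 86359460961576 < 95367431640625? YES
  n = 335: C(335, 7) = 88202498238195; 88202498238195 < 95367431640625? YES
  n = 336: C(336, 7) = 90079147136880; 90079147136880 < 95367431640625? YES
  n = 337: C(337, 7) = 91989916924632; 91989916924632 < 95367431640625? YES
  n = 338: C(338, 7) = 93935323022736; 93935323022736 < 95367431640625? YES
  n = 339: C(339, 7) = 95915887062372; 95915887062372 < 95367431640625? NO
  n = 340: C(340, 7) = 97932136940560; 97932136940560 < 95367431640625? NO
The largest n with C(n, 7) < 95367431640625 is n = 338 (where E[X] = 93935323022736/95367431640625 ≈ 0.9849833). Hence R_5(7) > 338, i.e. R_5(7) ≥ 339.

Largest n = 338; hence R_5(7) > 338.


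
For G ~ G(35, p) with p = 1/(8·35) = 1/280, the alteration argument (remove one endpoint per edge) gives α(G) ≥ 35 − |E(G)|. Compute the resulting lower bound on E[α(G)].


E[|E(G)|] = C(35, 2)·p = 595 · (1/280) = 17/8.
E[α(G)] ≥ n − E[|E(G)|] = 35 − 17/8 = 263/8.
Numerically: ≈ 32.875000.
(This is only a lower bound; the true E[α(G)] may be larger.)

E[α(G)] ≥ 263/8 ≈ 32.875000.


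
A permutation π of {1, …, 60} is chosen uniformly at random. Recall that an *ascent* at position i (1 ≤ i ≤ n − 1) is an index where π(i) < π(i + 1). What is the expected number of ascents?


Write X = Σ X_I over i = 1, …, 59, with X_I the indicator of one ascent.
There are 59 indicators.
For each fixed i, the pair (π(i), π(i+1)) is a uniformly random ordered pair of distinct values from {1, …, 60}; by symmetry P[π(i) < π(i+1)] = 1/2.
By linearity: E[X] = 59 · (1/2) = (60 − 1) · (1/2) = 59/2 ≈ 29.500000.

E[X] = 59/2 = 29.500000.


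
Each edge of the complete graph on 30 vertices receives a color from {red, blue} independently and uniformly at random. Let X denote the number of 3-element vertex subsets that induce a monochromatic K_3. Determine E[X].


Let X = Σ_S X_S over the C(30, 3) = 4060 subsets S of size 3, where X_S = 1 if the K_3 on S is monochromatic.
For a fixed S, the K_3 on S has C(3, 2) = 3 edges. P[all 3 edges red] = (1/2)^3, and likewise for blue, so P[monochromatic] = 2·(1/2)^3 = 2^{1 − 3} = 1/4.
By linearity of expectation: E[X] = C(30, 3) · 2^{1 − 3} = 4060 · 1/4 = 1015.
Numerically: E[X] ≈ 1015.000000.

E[X] = C(30,3)·2^(1−C(3,2)) = 1015 ≈ 1015.000000.


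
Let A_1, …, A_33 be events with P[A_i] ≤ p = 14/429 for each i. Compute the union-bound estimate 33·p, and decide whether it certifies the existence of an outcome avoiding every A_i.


Union bound: P[∪_{i=1}^{33} A_i] ≤ Σ_i P[A_i] ≤ 33·p = 33·(14/429) = 14/13.
Numerically: 14/13 ≈ 1.0769231.
Is 14/13 < 1? NO.
Since the bound 14/13 is ≥ 1, the union bound is uninformative here; it does NOT by itself certify existence.

33·p = 14/13 ≈ 1.0769231; existence NOT certified by the union bound.


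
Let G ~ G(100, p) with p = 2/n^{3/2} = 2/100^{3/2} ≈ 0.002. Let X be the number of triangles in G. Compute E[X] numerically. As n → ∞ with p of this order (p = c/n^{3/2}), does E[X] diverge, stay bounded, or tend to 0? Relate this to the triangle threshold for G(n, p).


Number of potential triangles: C(100, 3) = 161700.
Each occurs with probability p³ ≈ (0.002)³ ≈ 8.000000e-09.
By linearity: E[X] = C(100, 3)·p³ ≈ 161700 · 8.000000e-09 ≈ 0.0013.
Since α = 3/2 > 1, p = c/n^{3/2} = o(1/n) is below the triangle threshold p ~ 1/n. Asymptotically E[X] ~ (c³/6)·n^{3(1−α)} = (2³/6)·n^{-1.5} → 0, so by Markov's inequality G has no triangles w.h.p.

E[X] ≈ 0.0013; in regime p = Θ(1/n^{3/2}) E[X] tends to 0 (below the triangle threshold p ~ 1/n).


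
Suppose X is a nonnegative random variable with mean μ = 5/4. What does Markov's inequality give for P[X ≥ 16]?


μ = E[X] = 5/4, a = 16.
Markov: P[X ≥ 16] ≤ μ/a = (5/4)/16 = 5/64.
Numerically: ≈ 0.07812.
(Since a = 16 > μ = 1.25000, the bound 5/64 is < 1 and informative.)

P[X ≥ 16] ≤ 5/64 ≈ 0.07812.


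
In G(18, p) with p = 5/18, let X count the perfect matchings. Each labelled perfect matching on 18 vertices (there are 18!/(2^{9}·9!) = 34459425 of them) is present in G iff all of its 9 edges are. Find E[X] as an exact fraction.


K_18 has 18!/(2^{9}·9!) = 34459425 labelled perfect matchings.
For each such perfect matching H, let X_H = 1 if all 9 edges of H are present in G. Then P[X_H = 1] = p^{9} = (5/18)^{9} = 1953125/198359290368.
Summing the indicators: E[X] = Σ_H E[X_H] = 34459425 · p^{9} = 34459425 · 1953125/198359290368 = 830908203125/2448880128.
Numerically: E[X] ≈ 339.3.

E[X] = 34459425 · (5/18)^{9} = 830908203125/2448880128 ≈ 339.3.


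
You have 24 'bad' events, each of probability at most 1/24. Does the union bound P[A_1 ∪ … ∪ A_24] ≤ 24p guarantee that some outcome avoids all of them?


Union bound: P[∪_{i=1}^{24} A_i] ≤ Σ_i P[A_i] ≤ 24·p = 24·(1/24) = 1.
Numerically: 1 ≈ 1.000000.
Is 1 < 1? NO.
Since the bound 1 is ≥ 1, the union bound is uninformative here; it does NOT by itself certify existence.

24·p = 1 ≈ 1.000000; existence NOT certified by the union bound.


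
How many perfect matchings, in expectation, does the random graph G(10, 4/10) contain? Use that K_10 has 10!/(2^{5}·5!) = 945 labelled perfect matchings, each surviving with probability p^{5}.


K_10 has 10!/(2^{5}·5!) = 945 labelled perfect matchings.
For each such perfect matching H, let X_H = 1 if all 5 edges of H are present in G. Then P[X_H = 1] = p^{5} = (2/5)^{5} = 32/3125.
Summing the indicators: E[X] = Σ_H E[X_H] = 945 · p^{5} = 945 · 32/3125 = 6048/625.
Numerically: E[X] ≈ 9.68.

E[X] = 945 · (2/5)^{5} = 6048/625 ≈ 9.68.


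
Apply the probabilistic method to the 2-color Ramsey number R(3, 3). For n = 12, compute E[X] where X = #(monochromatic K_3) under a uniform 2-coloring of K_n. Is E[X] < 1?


E[X] = C(12, 3) · 2^{1 − 3} = 220 · 2^{−2} = 220/4.
As a reduced fraction: E[X] = 55 ≈ 55.000.
Is E[X] < 1? NO.
Since E[X] ≥ 1, the first-moment bound is inconclusive at n = 12; it does NOT by itself certify R(3, 3) > 12.

E[X] = 55 ≈ 55.000; E[X] ≥ 1; first-moment method inconclusive here.


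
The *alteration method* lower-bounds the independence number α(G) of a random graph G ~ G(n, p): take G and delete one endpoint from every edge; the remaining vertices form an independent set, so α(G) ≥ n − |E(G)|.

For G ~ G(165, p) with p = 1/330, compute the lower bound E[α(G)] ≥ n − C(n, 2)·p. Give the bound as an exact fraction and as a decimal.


E[|E(G)|] = C(165, 2)·p = 13530 · (1/330) = 41.
E[α(G)] ≥ n − E[|E(G)|] = 165 − 41 = 124.
Numerically: ≈ 124.000.
(This is only a lower bound; the true E[α(G)] may be larger.)

E[α(G)] ≥ 124 ≈ 124.000.


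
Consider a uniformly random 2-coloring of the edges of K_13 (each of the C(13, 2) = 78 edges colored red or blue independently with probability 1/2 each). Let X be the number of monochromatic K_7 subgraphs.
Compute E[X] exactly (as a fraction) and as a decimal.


Let X = Σ_S X_S over the C(13, 7) = 1716 subsets S of size 7, where X_S = 1 if the K_7 on S is monochromatic.
For a fixed S, the K_7 on S has C(7, 2) = 21 edges. P[all 21 edges red] = (1/2)^21, and likewise for blue, so P[monochromatic] = 2·(1/2)^21 = 2^{1 − 21} = 1/1048576.
By linearity of expectation: E[X] = C(13, 7) · 2^{1 − 21} = 1716 · 1/1048576 = 429/262144.
Numerically: E[X] ≈ 0.002.

E[X] = C(13,7)·2^(1−C(7,2)) = 429/262144 ≈ 0.002.


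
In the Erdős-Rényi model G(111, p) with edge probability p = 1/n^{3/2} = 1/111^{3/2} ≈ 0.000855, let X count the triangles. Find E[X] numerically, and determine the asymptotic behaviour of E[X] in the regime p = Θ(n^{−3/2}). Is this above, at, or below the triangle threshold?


Number of potential triangles: C(111, 3) = 221815.
Each occurs with probability p³ ≈ (0.000855)³ ≈ 6.25240e-10.
By linearity: E[X] = C(111, 3)·p³ ≈ 221815 · 6.25240e-10 ≈ 0.000.
Since α = 3/2 > 1, p = c/n^{3/2} = o(1/n) is below the triangle threshold p ~ 1/n. Asymptotically E[X] ~ (c³/6)·n^{3(1−α)} = (1³/6)·n^{-1.5} → 0, so by Markov's inequality G has no triangles w.h.p.

E[X] ≈ 0.000; in regime p = Θ(1/n^{3/2}) E[X] tends to 0 (below the triangle threshold p ~ 1/n).
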